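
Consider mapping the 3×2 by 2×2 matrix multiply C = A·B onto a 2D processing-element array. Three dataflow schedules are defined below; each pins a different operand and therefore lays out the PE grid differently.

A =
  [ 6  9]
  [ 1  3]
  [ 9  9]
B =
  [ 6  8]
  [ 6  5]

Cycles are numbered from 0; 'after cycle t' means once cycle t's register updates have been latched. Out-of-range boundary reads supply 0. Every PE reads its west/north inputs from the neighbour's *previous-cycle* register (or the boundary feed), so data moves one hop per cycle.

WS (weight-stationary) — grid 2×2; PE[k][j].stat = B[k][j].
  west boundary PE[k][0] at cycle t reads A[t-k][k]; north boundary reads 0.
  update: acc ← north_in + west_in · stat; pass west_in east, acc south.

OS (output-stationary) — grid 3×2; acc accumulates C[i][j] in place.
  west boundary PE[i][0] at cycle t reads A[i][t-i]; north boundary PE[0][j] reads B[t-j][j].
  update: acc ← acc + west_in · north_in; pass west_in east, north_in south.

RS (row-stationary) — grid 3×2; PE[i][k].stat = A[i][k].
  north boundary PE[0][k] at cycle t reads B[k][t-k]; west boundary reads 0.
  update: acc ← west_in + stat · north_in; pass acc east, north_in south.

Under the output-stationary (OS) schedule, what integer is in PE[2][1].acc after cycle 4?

Tracing OS — 3×2 array, target PE[2][1]:
  step 0 · PE1,1: acc=0; fwd→0 fwd↓0
  step 0 · PE2,0: acc=0; fwd→0 fwd↓0
  step 0 · PE2,1: acc=0; fwd→0 fwd↓0
  step 1 · PE1,1: acc=0; fwd→0 fwd↓0
  step 1 · PE2,0: acc=0; fwd→0 fwd↓0
  step 1 · PE2,1: acc=0; fwd→0 fwd↓0
  step 2 · PE1,1: acc=8; fwd→1 fwd↓8
  step 2 · PE2,0: acc=54; fwd→9 fwd↓6
  step 2 · PE2,1: acc=0; fwd→0 fwd↓0
  step 3 · PE1,1: acc=23; fwd→3 fwd↓5
  step 3 · PE2,0: acc=108; fwd→9 fwd↓6
  step 3 · PE2,1: acc=72; fwd→9 fwd↓8
  step 4 · PE1,1: acc=23; fwd→0 fwd↓0
  step 4 · PE2,0: acc=108; fwd→0 fwd↓0
  step 4 · PE2,1: acc=117; fwd→9 fwd↓5

PE[2][1].acc = 117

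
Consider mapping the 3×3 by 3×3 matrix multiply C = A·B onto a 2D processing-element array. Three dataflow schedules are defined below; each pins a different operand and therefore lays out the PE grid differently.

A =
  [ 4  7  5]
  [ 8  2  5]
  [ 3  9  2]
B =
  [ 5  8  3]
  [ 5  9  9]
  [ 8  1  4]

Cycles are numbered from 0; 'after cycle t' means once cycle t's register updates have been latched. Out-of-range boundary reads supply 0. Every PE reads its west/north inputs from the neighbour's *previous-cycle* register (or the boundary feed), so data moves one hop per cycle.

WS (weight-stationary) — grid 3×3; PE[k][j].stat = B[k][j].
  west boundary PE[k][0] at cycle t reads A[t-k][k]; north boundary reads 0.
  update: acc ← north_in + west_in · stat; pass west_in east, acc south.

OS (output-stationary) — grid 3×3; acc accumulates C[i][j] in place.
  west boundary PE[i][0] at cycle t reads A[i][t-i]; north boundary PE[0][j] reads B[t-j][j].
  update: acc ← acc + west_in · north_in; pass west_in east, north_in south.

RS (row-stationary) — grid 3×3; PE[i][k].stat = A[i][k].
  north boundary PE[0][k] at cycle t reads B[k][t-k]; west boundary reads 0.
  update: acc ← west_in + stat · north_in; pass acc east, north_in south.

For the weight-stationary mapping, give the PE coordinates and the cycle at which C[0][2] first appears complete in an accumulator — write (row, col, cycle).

(row, col, cycle) = (2, 2, 4)

Under WS, C[0][2] lands at PE[2][2]:
  @0  [2,2]  acc 0  |  →0  ↓0
  @1  [2,2]  acc 0  |  →0  ↓0
  @2  [2,2]  acc 0  |  →0  ↓0
  @3  [2,2]  acc 0  |  →0  ↓0
  @4  [2,2]  acc 95  |  →5  ↓95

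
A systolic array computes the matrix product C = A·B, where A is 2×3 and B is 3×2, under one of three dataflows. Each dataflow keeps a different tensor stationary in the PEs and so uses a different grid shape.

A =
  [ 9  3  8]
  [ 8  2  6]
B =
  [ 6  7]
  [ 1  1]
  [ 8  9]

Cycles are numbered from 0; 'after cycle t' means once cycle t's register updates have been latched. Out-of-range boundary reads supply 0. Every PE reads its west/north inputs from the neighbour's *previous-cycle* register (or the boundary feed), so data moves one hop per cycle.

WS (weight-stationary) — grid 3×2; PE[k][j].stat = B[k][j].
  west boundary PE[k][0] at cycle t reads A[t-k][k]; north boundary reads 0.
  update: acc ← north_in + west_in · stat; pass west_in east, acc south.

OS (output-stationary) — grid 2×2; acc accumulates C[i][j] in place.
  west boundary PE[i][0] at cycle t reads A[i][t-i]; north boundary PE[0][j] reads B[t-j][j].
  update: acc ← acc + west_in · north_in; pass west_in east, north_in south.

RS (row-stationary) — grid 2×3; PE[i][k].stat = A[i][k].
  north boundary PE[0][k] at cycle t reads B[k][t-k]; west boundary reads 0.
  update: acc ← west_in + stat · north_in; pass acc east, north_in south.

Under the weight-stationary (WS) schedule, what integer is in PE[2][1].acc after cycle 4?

Tracing WS — 3×2 array, target PE[2][1]:
  step 0 · PE1,1: acc=0; fwd→0 fwd↓0
  step 0 · PE2,0: acc=0; fwd→0 fwd↓0
  step 0 · PE2,1: acc=0; fwd→0 fwd↓0
  step 1 · PE1,1: acc=0; fwd→0 fwd↓0
  step 1 · PE2,0: acc=0; fwd→0 fwd↓0
  step 1 · PE2,1: acc=0; fwd→0 fwd↓0
  step 2 · PE1,1: acc=66; fwd→3 fwd↓66
  step 2 · PE2,0: acc=121; fwd→8 fwd↓121
  step 2 · PE2,1: acc=0; fwd→0 fwd↓0
  step 3 · PE1,1: acc=58; fwd→2 fwd↓58
  step 3 · PE2,0: acc=98; fwd→6 fwd↓98
  step 3 · PE2,1: acc=138; fwd→8 fwd↓138
  step 4 · PE1,1: acc=0; fwd→0 fwd↓0
  step 4 · PE2,0: acc=0; fwd→0 fwd↓0
  step 4 · PE2,1: acc=112; fwd→6 fwd↓112

PE[2][1].acc = 112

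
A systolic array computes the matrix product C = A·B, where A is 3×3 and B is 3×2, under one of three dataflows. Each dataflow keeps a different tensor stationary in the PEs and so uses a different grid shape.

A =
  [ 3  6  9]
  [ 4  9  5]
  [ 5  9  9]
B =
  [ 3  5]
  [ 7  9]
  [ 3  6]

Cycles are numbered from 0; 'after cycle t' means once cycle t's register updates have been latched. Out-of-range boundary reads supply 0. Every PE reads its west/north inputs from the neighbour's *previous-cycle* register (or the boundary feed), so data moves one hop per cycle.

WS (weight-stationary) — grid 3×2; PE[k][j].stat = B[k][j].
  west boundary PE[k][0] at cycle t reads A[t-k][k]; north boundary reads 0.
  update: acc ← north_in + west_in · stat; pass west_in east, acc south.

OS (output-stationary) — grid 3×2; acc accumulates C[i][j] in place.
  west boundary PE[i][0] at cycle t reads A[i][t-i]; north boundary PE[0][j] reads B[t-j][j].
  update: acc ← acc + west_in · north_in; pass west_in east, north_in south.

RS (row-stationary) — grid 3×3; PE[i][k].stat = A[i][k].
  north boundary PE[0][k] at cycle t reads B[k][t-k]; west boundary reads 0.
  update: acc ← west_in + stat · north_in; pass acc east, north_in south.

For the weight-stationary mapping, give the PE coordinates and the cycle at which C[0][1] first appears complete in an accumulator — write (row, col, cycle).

(row, col, cycle) = (2, 1, 3)

Under WS, C[0][1] lands at PE[2][1]:
  after 0 — PE[2][1] acc=0, pass-E 0, pass-S 0
  after 1 — PE[2][1] acc=0, pass-E 0, pass-S 0
  after 2 — PE[2][1] acc=0, pass-E 0, pass-S 0
  after 3 — PE[2][1] acc=123, pass-E 9, pass-S 123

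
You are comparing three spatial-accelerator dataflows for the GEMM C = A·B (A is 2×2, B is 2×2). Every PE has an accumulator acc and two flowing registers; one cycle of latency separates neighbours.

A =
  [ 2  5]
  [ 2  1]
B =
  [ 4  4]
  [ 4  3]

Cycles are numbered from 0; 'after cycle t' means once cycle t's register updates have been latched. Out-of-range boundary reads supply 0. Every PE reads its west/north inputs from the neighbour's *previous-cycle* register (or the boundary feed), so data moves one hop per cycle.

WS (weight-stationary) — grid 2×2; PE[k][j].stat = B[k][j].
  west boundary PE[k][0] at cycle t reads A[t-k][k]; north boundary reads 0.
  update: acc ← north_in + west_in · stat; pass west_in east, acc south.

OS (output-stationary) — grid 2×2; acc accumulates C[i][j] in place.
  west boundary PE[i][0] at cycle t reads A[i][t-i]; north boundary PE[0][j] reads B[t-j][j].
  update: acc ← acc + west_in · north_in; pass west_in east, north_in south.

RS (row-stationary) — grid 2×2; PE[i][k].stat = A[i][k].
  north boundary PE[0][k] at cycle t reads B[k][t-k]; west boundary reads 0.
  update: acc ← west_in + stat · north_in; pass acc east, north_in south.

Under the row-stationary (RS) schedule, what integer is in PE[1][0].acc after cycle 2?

RS 2×2: PE[1][0] cycle-by-cycle (with neighbour feeds):
  cycle 0: PE[0][0] → acc 8, east 8, south 4
  cycle 0: PE[1][0] → acc 0, east 0, south 0
  cycle 1: PE[0][0] → acc 8, east 8, south 4
  cycle 1: PE[1][0] → acc 8, east 8, south 4
  cycle 2: PE[0][0] → acc 0, east 0, south 0
  cycle 2: PE[1][0] → acc 8, east 8, south 4

PE[1][0].acc = 8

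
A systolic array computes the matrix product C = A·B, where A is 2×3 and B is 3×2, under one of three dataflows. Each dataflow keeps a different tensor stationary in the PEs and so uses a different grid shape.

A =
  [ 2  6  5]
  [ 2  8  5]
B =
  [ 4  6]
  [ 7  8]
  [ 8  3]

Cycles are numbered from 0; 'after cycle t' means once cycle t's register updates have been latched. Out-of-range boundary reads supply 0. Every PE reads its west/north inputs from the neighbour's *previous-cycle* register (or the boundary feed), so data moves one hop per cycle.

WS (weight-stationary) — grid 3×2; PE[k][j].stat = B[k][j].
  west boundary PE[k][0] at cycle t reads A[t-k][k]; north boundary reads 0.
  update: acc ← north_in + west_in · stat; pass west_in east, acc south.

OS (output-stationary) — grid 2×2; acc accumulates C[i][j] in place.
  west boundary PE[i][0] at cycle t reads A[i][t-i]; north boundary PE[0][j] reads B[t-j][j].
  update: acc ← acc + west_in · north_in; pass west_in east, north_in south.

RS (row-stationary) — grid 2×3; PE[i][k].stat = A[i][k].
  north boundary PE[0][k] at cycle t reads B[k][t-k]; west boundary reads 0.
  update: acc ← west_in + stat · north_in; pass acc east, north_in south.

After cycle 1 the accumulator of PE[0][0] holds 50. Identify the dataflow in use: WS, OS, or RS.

WS (3×2 grid), PE[0][0]:
  step 0 · PE0,0: acc=8; fwd→2 fwd↓8
  step 1 · PE0,0: acc=8; fwd→2 fwd↓8
OS (2×2 grid), PE[0][0]:
  step 0 · PE0,0: acc=8; fwd→2 fwd↓4
  step 1 · PE0,0: acc=50; fwd→6 fwd↓7
RS (2×3 grid), PE[0][0]:
  step 0 · PE0,0: acc=8; fwd→8 fwd↓4
  step 1 · PE0,0: acc=12; fwd→12 fwd↓6

dataflow = OS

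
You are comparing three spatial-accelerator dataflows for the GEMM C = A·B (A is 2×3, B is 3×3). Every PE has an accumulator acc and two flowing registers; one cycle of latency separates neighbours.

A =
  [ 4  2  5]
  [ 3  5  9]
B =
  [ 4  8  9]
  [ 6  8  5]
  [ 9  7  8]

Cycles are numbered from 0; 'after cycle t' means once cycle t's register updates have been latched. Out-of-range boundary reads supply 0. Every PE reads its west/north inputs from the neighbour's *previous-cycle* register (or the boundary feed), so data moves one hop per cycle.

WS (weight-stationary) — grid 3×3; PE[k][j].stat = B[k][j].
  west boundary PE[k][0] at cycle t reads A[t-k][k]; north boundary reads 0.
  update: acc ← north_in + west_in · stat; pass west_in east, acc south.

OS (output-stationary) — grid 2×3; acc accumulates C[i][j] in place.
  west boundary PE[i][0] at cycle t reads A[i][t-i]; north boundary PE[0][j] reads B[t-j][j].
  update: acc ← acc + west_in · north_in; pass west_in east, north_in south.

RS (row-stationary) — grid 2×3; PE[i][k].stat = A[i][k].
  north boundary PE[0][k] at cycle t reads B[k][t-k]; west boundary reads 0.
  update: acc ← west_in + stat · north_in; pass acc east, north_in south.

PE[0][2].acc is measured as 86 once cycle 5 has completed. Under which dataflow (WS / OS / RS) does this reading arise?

dataflow = OS

— WS: 3×3; PE[0][2] trace:
  cycle 0: PE[0][2] → acc 0, east 0, south 0
  cycle 1: PE[0][2] → acc 0, east 0, south 0
  cycle 2: PE[0][2] → acc 36, east 4, south 36
  cycle 3: PE[0][2] → acc 27, east 3, south 27
  cycle 4: PE[0][2] → acc 0, east 0, south 0
  cycle 5: PE[0][2] → acc 0, east 0, south 0
— OS: 2×3; PE[0][2] trace:
  cycle 0: PE[0][2] → acc 0, east 0, south 0
  cycle 1: PE[0][2] → acc 0, east 0, south 0
  cycle 2: PE[0][2] → acc 36, east 4, south 9
  cycle 3: PE[0][2] → acc 46, east 2, south 5
  cycle 4: PE[0][2] → acc 86, east 5, south 8
  cycle 5: PE[0][2] → acc 86, east 0, south 0
— RS: 2×3; PE[0][2] trace:
  cycle 0: PE[0][2] → acc 0, east 0, south 0
  cycle 1: PE[0][2] → acc 0, east 0, south 0
  cycle 2: PE[0][2] → acc 73, east 73, south 9
  cycle 3: PE[0][2] → acc 83, east 83, south 7
  cycle 4: PE[0][2] → acc 86, east 86, south 8
  cycle 5: PE[0][2] → acc 0, east 0, south 0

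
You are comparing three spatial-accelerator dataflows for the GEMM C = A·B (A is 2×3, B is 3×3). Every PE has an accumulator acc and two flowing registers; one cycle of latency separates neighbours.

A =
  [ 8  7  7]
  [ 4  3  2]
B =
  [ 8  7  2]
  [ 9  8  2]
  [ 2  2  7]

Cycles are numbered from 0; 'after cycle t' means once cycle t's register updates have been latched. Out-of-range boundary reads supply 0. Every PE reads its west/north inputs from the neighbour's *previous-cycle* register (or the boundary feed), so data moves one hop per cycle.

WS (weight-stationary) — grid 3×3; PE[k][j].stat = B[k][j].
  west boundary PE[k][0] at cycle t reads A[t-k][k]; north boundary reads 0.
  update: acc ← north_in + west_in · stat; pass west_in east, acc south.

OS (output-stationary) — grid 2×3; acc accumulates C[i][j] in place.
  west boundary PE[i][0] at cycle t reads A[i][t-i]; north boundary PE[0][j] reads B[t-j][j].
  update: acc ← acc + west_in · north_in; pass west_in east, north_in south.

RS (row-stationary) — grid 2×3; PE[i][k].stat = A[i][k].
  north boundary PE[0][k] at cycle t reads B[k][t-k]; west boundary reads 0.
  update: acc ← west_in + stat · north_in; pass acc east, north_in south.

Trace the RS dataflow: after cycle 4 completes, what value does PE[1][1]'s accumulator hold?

PE[1][1].acc = 14

RS on a 2×3 grid — tracing PE[1][1] and its feeders:
  [0] (0,1) acc=0 (h:0 v:0)
  [0] (1,0) acc=0 (h:0 v:0)
  [0] (1,1) acc=0 (h:0 v:0)
  [1] (0,1) acc=127 (h:127 v:9)
  [1] (1,0) acc=32 (h:32 v:8)
  [1] (1,1) acc=0 (h:0 v:0)
  [2] (0,1) acc=112 (h:112 v:8)
  [2] (1,0) acc=28 (h:28 v:7)
  [2] (1,1) acc=59 (h:59 v:9)
  [3] (0,1) acc=30 (h:30 v:2)
  [3] (1,0) acc=8 (h:8 v:2)
  [3] (1,1) acc=52 (h:52 v:8)
  [4] (0,1) acc=0 (h:0 v:0)
  [4] (1,0) acc=0 (h:0 v:0)
  [4] (1,1) acc=14 (h:14 v:2)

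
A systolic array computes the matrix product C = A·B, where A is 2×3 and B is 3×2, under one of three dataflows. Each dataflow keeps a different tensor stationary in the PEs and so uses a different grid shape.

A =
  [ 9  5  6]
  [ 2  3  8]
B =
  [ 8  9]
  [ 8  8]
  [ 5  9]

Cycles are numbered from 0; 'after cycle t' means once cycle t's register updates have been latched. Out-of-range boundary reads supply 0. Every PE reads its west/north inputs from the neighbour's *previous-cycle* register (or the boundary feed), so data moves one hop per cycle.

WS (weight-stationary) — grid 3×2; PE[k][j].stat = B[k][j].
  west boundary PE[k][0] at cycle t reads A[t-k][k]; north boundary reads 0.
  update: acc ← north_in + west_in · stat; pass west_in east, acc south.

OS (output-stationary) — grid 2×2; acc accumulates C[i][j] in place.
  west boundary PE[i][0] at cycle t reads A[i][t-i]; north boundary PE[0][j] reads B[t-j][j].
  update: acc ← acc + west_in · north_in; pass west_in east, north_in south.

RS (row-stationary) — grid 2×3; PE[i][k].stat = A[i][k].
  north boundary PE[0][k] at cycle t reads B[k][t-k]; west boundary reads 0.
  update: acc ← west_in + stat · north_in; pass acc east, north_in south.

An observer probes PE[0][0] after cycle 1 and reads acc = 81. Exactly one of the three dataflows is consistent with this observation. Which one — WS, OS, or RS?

WS (3×2 grid), PE[0][0]:
  step 0 · PE0,0: acc=72; fwd→9 fwd↓72
  step 1 · PE0,0: acc=16; fwd→2 fwd↓16
OS (2×2 grid), PE[0][0]:
  step 0 · PE0,0: acc=72; fwd→9 fwd↓8
  step 1 · PE0,0: acc=112; fwd→5 fwd↓8
RS (2×3 grid), PE[0][0]:
  step 0 · PE0,0: acc=72; fwd→72 fwd↓8
  step 1 · PE0,0: acc=81; fwd→81 fwd↓9

dataflow = RS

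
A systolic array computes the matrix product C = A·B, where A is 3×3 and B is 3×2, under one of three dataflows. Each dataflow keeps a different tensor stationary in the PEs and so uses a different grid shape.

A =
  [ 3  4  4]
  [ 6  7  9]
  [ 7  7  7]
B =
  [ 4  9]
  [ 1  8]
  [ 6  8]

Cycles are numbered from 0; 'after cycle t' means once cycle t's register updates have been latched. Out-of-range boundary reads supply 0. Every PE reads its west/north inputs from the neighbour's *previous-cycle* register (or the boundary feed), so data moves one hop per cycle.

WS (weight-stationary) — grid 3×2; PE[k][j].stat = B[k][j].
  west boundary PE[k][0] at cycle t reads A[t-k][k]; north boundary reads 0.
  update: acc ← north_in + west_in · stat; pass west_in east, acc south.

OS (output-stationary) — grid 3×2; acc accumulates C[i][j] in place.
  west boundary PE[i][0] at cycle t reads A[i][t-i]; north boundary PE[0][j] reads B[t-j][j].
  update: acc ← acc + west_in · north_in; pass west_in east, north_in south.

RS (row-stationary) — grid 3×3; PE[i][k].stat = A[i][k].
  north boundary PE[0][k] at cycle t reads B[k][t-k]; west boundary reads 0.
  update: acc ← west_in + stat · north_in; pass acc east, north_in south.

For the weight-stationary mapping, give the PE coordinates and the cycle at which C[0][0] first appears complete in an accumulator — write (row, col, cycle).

(row, col, cycle) = (2, 0, 2)

Under WS, C[0][0] lands at PE[2][0]:
  step 0 · PE2,0: acc=0; fwd→0 fwd↓0
  step 1 · PE2,0: acc=0; fwd→0 fwd↓0
  step 2 · PE2,0: acc=40; fwd→4 fwd↓40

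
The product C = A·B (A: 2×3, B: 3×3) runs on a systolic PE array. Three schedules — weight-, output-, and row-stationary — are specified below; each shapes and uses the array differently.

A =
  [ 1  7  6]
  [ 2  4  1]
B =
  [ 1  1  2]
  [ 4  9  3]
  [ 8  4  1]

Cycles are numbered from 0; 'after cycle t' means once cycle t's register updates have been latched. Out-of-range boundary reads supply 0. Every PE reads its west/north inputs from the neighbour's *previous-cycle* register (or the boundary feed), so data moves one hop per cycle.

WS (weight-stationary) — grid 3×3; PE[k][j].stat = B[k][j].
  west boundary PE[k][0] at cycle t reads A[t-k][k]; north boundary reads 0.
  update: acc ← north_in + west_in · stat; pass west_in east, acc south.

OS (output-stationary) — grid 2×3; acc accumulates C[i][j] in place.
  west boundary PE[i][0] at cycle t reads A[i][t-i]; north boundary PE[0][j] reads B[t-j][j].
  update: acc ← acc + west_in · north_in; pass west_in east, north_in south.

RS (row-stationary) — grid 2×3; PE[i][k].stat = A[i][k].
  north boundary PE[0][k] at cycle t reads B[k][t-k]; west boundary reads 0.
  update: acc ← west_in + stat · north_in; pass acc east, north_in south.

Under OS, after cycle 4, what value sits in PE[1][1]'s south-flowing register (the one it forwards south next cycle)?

register = 4

OS (2×3). Following PE[1][1] plus its west/north inputs:
  t=0 PE[0][1]: acc=0 h=0 v=0
  t=0 PE[1][0]: acc=0 h=0 v=0
  t=0 PE[1][1]: acc=0 h=0 v=0
  t=1 PE[0][1]: acc=1 h=1 v=1
  t=1 PE[1][0]: acc=2 h=2 v=1
  t=1 PE[1][1]: acc=0 h=0 v=0
  t=2 PE[0][1]: acc=64 h=7 v=9
  t=2 PE[1][0]: acc=18 h=4 v=4
  t=2 PE[1][1]: acc=2 h=2 v=1
  t=3 PE[0][1]: acc=88 h=6 v=4
  t=3 PE[1][0]: acc=26 h=1 v=8
  t=3 PE[1][1]: acc=38 h=4 v=9
  t=4 PE[0][1]: acc=88 h=0 v=0
  t=4 PE[1][0]: acc=26 h=0 v=0
  t=4 PE[1][1]: acc=42 h=1 v=4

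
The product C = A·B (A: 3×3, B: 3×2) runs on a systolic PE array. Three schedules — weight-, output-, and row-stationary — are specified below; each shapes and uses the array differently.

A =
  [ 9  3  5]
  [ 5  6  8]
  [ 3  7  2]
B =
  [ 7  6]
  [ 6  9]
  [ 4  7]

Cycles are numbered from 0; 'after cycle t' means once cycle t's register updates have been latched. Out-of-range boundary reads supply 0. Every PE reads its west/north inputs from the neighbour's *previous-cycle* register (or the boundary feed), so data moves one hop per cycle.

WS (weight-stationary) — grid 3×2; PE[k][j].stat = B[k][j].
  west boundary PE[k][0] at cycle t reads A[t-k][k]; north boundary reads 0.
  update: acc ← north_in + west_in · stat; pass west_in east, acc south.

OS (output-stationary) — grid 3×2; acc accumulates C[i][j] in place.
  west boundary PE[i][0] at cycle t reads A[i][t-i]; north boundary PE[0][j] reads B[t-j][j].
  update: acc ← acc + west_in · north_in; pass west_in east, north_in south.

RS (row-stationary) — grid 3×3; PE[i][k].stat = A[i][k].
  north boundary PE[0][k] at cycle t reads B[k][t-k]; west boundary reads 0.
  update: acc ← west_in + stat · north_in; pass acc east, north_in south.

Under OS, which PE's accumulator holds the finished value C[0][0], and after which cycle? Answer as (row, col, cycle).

(row, col, cycle) = (0, 0, 2)

OS: C[0][0] accumulates in PE[0][0]:
  step 0 · PE0,0: acc=63; fwd→9 fwd↓7
  step 1 · PE0,0: acc=81; fwd→3 fwd↓6
  step 2 · PE0,0: acc=101; fwd→5 fwd↓4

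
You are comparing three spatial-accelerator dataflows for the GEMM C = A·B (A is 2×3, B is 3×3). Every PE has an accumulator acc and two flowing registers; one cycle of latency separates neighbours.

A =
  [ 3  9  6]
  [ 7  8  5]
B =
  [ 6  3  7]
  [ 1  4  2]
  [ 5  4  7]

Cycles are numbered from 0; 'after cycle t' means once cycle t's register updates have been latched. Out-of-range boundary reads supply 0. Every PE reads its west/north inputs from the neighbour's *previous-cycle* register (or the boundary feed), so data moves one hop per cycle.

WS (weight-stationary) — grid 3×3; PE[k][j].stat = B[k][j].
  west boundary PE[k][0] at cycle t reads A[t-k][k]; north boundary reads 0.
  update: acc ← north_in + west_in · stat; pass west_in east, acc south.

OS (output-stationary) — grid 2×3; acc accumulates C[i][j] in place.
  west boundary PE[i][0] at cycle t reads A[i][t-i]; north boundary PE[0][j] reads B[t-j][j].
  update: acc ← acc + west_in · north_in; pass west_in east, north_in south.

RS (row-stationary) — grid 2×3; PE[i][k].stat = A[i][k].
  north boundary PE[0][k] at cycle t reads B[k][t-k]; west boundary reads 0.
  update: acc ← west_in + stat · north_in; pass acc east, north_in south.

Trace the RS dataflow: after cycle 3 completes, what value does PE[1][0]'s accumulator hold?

RS (2×3). Following PE[1][0] plus its west/north inputs:
  [0] (0,0) acc=18 (h:18 v:6)
  [0] (1,0) acc=0 (h:0 v:0)
  [1] (0,0) acc=9 (h:9 v:3)
  [1] (1,0) acc=42 (h:42 v:6)
  [2] (0,0) acc=21 (h:21 v:7)
  [2] (1,0) acc=21 (h:21 v:3)
  [3] (0,0) acc=0 (h:0 v:0)
  [3] (1,0) acc=49 (h:49 v:7)

PE[1][0].acc = 49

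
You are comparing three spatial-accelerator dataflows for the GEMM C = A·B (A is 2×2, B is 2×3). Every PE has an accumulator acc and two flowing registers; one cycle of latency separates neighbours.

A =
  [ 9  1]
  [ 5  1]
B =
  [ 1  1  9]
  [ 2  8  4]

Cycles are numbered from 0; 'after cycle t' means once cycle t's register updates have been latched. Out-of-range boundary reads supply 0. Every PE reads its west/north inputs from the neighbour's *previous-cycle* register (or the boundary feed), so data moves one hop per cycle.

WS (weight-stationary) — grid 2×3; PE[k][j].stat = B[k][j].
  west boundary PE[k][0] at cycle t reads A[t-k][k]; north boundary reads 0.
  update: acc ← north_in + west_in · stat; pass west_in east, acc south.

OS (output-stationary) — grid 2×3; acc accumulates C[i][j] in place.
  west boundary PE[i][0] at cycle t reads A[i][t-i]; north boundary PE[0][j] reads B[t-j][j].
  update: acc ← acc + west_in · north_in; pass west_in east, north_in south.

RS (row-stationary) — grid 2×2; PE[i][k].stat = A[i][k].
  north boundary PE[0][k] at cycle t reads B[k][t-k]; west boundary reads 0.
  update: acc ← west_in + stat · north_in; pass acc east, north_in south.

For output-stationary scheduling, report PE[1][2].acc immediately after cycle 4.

PE[1][2].acc = 49

OS on a 2×3 grid — tracing PE[1][2] and its feeders:
  after 0 — PE[0][2] acc=0, pass-E 0, pass-S 0
  after 0 — PE[1][1] acc=0, pass-E 0, pass-S 0
  after 0 — PE[1][2] acc=0, pass-E 0, pass-S 0
  after 1 — PE[0][2] acc=0, pass-E 0, pass-S 0
  after 1 — PE[1][1] acc=0, pass-E 0, pass-S 0
  after 1 — PE[1][2] acc=0, pass-E 0, pass-S 0
  after 2 — PE[0][2] acc=81, pass-E 9, pass-S 9
  after 2 — PE[1][1] acc=5, pass-E 5, pass-S 1
  after 2 — PE[1][2] acc=0, pass-E 0, pass-S 0
  after 3 — PE[0][2] acc=85, pass-E 1, pass-S 4
  after 3 — PE[1][1] acc=13, pass-E 1, pass-S 8
  after 3 — PE[1][2] acc=45, pass-E 5, pass-S 9
  after 4 — PE[0][2] acc=85, pass-E 0, pass-S 0
  after 4 — PE[1][1] acc=13, pass-E 0, pass-S 0
  after 4 — PE[1][2] acc=49, pass-E 1, pass-S 4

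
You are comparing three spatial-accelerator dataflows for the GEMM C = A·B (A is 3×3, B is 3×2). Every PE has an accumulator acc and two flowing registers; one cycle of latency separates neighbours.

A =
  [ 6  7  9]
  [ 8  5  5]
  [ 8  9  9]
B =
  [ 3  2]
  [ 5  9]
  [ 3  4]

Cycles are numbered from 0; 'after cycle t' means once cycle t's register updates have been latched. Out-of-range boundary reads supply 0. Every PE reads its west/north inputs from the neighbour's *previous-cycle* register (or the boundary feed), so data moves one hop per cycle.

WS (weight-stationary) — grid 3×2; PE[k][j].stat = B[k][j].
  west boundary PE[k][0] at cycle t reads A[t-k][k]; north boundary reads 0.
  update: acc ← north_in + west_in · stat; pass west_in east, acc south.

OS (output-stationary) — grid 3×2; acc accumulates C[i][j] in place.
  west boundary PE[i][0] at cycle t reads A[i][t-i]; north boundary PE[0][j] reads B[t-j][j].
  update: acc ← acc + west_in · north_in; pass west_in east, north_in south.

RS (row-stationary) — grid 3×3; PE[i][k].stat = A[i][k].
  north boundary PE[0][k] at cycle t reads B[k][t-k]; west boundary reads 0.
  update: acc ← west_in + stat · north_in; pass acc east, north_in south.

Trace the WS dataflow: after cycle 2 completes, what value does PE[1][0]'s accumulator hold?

Tracing WS — 3×2 array, target PE[1][0]:
  cycle 0: PE[0][0] → acc 18, east 6, south 18
  cycle 0: PE[1][0] → acc 0, east 0, south 0
  cycle 1: PE[0][0] → acc 24, east 8, south 24
  cycle 1: PE[1][0] → acc 53, east 7, south 53
  cycle 2: PE[0][0] → acc 24, east 8, south 24
  cycle 2: PE[1][0] → acc 49, east 5, south 49

PE[1][0].acc = 49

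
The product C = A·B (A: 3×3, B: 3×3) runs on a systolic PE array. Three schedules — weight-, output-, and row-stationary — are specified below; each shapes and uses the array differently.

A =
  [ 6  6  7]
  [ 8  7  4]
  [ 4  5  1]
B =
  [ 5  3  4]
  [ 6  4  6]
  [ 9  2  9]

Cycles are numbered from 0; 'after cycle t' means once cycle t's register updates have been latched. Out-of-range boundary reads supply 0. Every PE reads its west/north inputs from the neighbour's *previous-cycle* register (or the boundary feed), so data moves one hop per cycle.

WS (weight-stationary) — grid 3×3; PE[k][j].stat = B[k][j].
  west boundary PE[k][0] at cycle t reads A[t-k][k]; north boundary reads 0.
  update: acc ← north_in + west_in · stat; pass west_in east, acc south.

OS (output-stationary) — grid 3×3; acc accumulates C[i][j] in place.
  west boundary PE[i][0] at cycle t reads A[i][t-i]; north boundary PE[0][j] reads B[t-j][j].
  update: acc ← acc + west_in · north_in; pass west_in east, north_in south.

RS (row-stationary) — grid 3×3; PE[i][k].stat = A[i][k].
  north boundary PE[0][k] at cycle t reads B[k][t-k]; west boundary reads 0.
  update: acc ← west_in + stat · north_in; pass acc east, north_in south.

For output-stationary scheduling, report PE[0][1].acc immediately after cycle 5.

PE[0][1].acc = 56

OS (3×3). Following PE[0][1] plus its west/north inputs:
  0: (0,0).acc=30  regs=<6,5>
  0: (0,1).acc=0  regs=<0,0>
  1: (0,0).acc=66  regs=<6,6>
  1: (0,1).acc=18  regs=<6,3>
  2: (0,0).acc=129  regs=<7,9>
  2: (0,1).acc=42  regs=<6,4>
  3: (0,0).acc=129  regs=<0,0>
  3: (0,1).acc=56  regs=<7,2>
  4: (0,0).acc=129  regs=<0,0>
  4: (0,1).acc=56  regs=<0,0>
  5: (0,0).acc=129  regs=<0,0>
  5: (0,1).acc=56  regs=<0,0>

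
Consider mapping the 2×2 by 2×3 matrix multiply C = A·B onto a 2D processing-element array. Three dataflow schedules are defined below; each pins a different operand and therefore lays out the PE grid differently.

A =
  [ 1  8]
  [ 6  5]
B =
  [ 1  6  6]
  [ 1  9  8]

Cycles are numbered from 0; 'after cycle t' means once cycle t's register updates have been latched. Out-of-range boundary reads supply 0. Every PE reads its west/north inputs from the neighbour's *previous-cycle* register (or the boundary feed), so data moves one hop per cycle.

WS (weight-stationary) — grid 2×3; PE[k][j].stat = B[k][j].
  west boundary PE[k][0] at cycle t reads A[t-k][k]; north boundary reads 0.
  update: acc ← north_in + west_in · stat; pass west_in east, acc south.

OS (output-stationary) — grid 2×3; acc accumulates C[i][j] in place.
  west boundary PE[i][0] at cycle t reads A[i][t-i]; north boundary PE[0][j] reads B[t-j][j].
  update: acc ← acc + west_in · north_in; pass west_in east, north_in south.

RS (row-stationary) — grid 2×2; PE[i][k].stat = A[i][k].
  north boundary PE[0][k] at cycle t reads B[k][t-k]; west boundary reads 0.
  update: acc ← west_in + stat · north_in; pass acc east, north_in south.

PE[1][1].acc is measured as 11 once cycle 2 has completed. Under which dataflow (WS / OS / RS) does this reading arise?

dataflow = RS

WS [2×3] PE[1][1] across cycles:
  t=0 PE[1][1]: acc=0 h=0 v=0
  t=1 PE[1][1]: acc=0 h=0 v=0
  t=2 PE[1][1]: acc=78 h=8 v=78
OS [2×3] PE[1][1] across cycles:
  t=0 PE[1][1]: acc=0 h=0 v=0
  t=1 PE[1][1]: acc=0 h=0 v=0
  t=2 PE[1][1]: acc=36 h=6 v=6
RS [2×2] PE[1][1] across cycles:
  t=0 PE[1][1]: acc=0 h=0 v=0
  t=1 PE[1][1]: acc=0 h=0 v=0
  t=2 PE[1][1]: acc=11 h=11 v=1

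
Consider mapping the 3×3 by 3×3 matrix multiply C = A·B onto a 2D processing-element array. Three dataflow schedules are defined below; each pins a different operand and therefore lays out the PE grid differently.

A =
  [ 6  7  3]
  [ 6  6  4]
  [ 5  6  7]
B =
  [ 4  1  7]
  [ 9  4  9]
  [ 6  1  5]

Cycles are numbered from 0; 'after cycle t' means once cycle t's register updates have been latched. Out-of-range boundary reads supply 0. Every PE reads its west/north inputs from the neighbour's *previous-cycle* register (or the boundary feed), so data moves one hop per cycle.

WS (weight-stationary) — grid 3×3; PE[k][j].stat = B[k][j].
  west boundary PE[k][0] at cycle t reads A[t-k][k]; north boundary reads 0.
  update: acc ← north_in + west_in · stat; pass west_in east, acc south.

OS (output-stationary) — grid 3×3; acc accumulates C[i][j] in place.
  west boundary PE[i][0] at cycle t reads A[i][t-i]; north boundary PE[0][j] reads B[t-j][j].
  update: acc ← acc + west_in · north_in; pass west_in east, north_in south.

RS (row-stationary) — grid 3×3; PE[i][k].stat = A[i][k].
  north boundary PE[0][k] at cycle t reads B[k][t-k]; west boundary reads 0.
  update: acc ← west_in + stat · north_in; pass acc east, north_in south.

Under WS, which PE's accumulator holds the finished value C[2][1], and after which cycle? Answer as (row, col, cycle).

(row, col, cycle) = (2, 1, 5)

Under WS, C[2][1] lands at PE[2][1]:
  @0  [2,1]  acc 0  |  →0  ↓0
  @1  [2,1]  acc 0  |  →0  ↓0
  @2  [2,1]  acc 0  |  →0  ↓0
  @3  [2,1]  acc 37  |  →3  ↓37
  @4  [2,1]  acc 34  |  →4  ↓34
  @5  [2,1]  acc 36  |  →7  ↓36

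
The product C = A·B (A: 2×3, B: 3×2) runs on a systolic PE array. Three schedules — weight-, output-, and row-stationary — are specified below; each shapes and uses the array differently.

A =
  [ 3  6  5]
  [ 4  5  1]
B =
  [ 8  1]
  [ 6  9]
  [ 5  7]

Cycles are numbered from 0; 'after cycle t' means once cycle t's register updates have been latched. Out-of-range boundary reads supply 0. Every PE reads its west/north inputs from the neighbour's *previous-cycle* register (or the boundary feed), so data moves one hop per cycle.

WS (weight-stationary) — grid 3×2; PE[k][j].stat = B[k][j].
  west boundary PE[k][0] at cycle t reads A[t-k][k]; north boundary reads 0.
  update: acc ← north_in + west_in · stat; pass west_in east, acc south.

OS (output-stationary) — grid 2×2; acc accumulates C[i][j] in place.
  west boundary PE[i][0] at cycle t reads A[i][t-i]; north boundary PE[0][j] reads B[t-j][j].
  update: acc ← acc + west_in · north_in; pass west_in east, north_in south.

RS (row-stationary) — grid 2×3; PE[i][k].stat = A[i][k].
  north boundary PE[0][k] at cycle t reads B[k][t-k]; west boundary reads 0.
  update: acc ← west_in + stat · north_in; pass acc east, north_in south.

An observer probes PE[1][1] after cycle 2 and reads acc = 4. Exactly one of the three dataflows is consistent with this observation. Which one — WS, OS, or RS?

WS [3×2] PE[1][1] across cycles:
  @0  [1,1]  acc 0  |  →0  ↓0
  @1  [1,1]  acc 0  |  →0  ↓0
  @2  [1,1]  acc 57  |  →6  ↓57
OS [2×2] PE[1][1] across cycles:
  @0  [1,1]  acc 0  |  →0  ↓0
  @1  [1,1]  acc 0  |  →0  ↓0
  @2  [1,1]  acc 4  |  →4  ↓1
RS [2×3] PE[1][1] across cycles:
  @0  [1,1]  acc 0  |  →0  ↓0
  @1  [1,1]  acc 0  |  →0  ↓0
  @2  [1,1]  acc 62  |  →62  ↓6

dataflow = OS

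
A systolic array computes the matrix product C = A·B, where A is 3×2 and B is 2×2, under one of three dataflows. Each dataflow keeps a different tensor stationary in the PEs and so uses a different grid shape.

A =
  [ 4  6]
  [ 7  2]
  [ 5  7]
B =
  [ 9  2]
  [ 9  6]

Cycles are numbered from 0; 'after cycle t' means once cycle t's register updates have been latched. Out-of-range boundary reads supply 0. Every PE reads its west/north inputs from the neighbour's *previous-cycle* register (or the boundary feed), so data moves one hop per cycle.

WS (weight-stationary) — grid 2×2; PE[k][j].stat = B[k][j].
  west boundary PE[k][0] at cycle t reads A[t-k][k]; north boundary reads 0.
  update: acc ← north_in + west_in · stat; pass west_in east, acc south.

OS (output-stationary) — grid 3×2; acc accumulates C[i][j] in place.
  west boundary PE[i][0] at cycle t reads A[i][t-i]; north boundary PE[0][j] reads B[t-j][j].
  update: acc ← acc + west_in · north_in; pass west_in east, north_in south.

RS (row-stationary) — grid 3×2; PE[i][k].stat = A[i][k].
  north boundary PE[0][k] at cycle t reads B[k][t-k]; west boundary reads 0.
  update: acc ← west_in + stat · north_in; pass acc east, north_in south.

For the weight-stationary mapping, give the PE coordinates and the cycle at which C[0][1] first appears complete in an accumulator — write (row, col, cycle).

WS — PE[1][1] is where C[0][1] collects:
  c0 r1c1: 0 / 0 / 0
  c1 r1c1: 0 / 0 / 0
  c2 r1c1: 44 / 6 / 44

(row, col, cycle) = (1, 1, 2)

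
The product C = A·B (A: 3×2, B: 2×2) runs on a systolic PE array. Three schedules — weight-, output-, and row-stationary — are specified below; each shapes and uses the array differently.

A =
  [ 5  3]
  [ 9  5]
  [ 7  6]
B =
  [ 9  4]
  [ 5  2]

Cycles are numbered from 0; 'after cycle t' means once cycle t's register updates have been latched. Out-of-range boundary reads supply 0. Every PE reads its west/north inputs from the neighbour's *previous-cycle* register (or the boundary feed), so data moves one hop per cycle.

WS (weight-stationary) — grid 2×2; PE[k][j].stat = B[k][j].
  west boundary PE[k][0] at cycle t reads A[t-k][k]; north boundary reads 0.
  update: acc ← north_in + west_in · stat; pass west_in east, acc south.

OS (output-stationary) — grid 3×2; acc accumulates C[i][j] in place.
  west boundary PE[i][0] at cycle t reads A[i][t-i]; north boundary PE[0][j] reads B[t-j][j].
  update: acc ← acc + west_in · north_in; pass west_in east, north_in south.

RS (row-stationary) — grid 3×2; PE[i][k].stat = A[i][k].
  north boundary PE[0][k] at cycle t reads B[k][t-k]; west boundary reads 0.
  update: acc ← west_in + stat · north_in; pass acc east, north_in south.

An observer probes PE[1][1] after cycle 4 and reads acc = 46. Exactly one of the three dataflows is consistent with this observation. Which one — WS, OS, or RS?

dataflow = OS

WS [2×2] PE[1][1] across cycles:
  t=0 PE[1][1]: acc=0 h=0 v=0
  t=1 PE[1][1]: acc=0 h=0 v=0
  t=2 PE[1][1]: acc=26 h=3 v=26
  t=3 PE[1][1]: acc=46 h=5 v=46
  t=4 PE[1][1]: acc=40 h=6 v=40
OS [3×2] PE[1][1] across cycles:
  t=0 PE[1][1]: acc=0 h=0 v=0
  t=1 PE[1][1]: acc=0 h=0 v=0
  t=2 PE[1][1]: acc=36 h=9 v=4
  t=3 PE[1][1]: acc=46 h=5 v=2
  t=4 PE[1][1]: acc=46 h=0 v=0
RS [3×2] PE[1][1] across cycles:
  t=0 PE[1][1]: acc=0 h=0 v=0
  t=1 PE[1][1]: acc=0 h=0 v=0
  t=2 PE[1][1]: acc=106 h=106 v=5
  t=3 PE[1][1]: acc=46 h=46 v=2
  t=4 PE[1][1]: acc=0 h=0 v=0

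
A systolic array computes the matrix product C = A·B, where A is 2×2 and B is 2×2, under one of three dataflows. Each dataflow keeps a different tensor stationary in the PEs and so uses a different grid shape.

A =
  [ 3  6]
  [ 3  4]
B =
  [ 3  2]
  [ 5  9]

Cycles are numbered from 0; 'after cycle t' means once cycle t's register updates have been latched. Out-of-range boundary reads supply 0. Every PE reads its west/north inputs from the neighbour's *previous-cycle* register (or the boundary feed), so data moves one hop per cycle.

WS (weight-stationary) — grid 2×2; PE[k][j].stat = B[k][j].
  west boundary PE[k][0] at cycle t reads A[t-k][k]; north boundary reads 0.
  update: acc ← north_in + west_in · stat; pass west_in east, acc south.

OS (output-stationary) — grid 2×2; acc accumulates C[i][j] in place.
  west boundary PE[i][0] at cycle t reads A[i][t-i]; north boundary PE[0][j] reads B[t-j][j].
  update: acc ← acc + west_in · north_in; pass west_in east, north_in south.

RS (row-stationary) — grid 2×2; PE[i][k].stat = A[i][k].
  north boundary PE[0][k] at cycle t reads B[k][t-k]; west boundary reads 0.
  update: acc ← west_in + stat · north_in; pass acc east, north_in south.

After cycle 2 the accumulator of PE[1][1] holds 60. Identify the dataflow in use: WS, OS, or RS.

dataflow = WS

Under WS (2×2), PE[1][1]:
  after 0 — PE[1][1] acc=0, pass-E 0, pass-S 0
  after 1 — PE[1][1] acc=0, pass-E 0, pass-S 0
  after 2 — PE[1][1] acc=60, pass-E 6, pass-S 60
Under OS (2×2), PE[1][1]:
  after 0 — PE[1][1] acc=0, pass-E 0, pass-S 0
  after 1 — PE[1][1] acc=0, pass-E 0, pass-S 0
  after 2 — PE[1][1] acc=6, pass-E 3, pass-S 2
Under RS (2×2), PE[1][1]:
  after 0 — PE[1][1] acc=0, pass-E 0, pass-S 0
  after 1 — PE[1][1] acc=0, pass-E 0, pass-S 0
  after 2 — PE[1][1] acc=29, pass-E 29, pass-S 5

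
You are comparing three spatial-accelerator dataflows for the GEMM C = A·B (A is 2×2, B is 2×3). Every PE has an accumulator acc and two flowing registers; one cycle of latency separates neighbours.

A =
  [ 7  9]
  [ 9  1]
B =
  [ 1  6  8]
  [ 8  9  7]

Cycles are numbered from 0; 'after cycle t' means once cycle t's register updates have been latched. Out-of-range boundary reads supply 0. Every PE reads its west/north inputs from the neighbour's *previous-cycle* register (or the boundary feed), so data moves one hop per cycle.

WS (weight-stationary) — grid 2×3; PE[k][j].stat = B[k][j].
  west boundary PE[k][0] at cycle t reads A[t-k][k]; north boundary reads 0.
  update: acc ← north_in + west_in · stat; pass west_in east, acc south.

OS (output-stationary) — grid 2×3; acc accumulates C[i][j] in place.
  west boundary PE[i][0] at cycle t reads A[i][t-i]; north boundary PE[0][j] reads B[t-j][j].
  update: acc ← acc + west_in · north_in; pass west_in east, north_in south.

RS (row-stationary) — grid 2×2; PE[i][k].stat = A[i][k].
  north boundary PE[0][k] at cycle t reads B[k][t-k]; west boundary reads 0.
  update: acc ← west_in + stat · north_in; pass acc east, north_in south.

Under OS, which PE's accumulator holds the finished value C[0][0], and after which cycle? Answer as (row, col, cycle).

OS: C[0][0] accumulates in PE[0][0]:
  [0] (0,0) acc=7 (h:7 v:1)
  [1] (0,0) acc=79 (h:9 v:8)

(row, col, cycle) = (0, 0, 1)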